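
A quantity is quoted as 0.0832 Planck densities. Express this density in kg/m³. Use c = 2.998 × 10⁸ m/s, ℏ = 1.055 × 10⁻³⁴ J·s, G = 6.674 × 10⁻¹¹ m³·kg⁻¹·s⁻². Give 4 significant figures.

4.288 × 10⁹⁵ kg/m³

One Planck density: ρ_P = c⁵/(ℏG²) = 5.154 × 10⁹⁶ kg/m³.
0.0832 × 5.154 × 10⁹⁶ kg/m³ = 4.288 × 10⁹⁵ kg/m³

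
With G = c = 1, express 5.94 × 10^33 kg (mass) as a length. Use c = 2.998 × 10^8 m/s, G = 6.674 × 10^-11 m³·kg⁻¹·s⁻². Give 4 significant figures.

In G = c = 1 units mass has dimensions of length; the conversion factor is G/c².
5.94 × 10^33 kg × (G/c²) = 4.411 × 10^6 m

4.411 × 10^6 m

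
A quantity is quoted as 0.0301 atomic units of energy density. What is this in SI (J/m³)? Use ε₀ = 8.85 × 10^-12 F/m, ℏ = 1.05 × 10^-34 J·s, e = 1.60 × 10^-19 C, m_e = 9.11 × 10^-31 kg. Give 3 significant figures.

One atomic unit of energy density: u_au = E_h/a₀³ = m_e⁴e¹⁰/((4πε₀)⁵ℏ⁸) = 3.01 × 10^13 J/m³.
0.0301 × 3.01 × 10^13 J/m³ = 9.07 × 10^11 J/m³

9.07 × 10^11 J/m³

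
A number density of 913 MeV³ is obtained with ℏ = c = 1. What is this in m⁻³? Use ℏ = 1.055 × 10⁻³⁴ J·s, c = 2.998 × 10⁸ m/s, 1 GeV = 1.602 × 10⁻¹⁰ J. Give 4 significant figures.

Number density is [L]⁻³ = [E]³/(ℏc)³.
1 GeV³ → 1/(ℏc)³ × (1 GeV in J)³ = 1.299 × 10⁴⁷ m⁻³.
Convert the energy scale: 913 MeV³ = 9.13 × 10⁻⁷ GeV³.
Result: 9.13 × 10⁻⁷ × 1.299 × 10⁴⁷ = 1.186 × 10⁴¹ m⁻³.

1.186 × 10⁴¹ m⁻³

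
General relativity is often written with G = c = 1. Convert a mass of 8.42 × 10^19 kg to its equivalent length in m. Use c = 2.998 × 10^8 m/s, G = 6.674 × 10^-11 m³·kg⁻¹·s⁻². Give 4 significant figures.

In G = c = 1 units mass has dimensions of length; the conversion factor is G/c².
8.42 × 10^19 kg × (G/c²) = 6.252 × 10^-8 m

6.252 × 10^-8 m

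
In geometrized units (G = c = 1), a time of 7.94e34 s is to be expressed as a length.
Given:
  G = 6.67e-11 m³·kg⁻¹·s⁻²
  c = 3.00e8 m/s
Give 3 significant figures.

Time → length via c.
7.94e34 s × (c) = 2.38e43 m

2.38e43 m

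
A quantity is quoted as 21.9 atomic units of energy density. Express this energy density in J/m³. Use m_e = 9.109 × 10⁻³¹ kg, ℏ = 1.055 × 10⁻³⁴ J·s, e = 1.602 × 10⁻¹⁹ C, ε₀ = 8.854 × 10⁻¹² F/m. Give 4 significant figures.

6.415 × 10¹⁴ J/m³

One atomic unit of energy density: u_au = E_h/a₀³ = m_e⁴e¹⁰/((4πε₀)⁵ℏ⁸) = 2.929 × 10¹³ J/m³.
21.9 × 2.929 × 10¹³ J/m³ = 6.415 × 10¹⁴ J/m³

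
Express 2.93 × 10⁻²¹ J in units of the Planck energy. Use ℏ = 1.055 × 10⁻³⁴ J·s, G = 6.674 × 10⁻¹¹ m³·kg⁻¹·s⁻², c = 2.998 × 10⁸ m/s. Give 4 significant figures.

1.497 × 10⁻³⁰

Planck energy: E_P = √(ℏc⁵/G) = 1.957 × 10⁹ J.
2.93 × 10⁻²¹ / 1.957 × 10⁹ = 1.497 × 10⁻³⁰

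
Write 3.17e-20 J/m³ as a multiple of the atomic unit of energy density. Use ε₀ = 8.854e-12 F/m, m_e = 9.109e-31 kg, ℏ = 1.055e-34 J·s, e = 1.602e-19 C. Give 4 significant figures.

1.082e-33

atomic unit of energy density: u_au = E_h/a₀³ = m_e⁴e¹⁰/((4πε₀)⁵ℏ⁸) = 2.929e13 J/m³.
3.17e-20 / 2.929e13 = 1.082e-33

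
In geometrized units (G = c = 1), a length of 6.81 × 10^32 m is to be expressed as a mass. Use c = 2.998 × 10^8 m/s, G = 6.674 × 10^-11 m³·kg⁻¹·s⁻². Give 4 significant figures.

9.171 × 10^59 kg

Length → mass via c²/G.
6.81 × 10^32 m × (c²/G) = 9.171 × 10^59 kg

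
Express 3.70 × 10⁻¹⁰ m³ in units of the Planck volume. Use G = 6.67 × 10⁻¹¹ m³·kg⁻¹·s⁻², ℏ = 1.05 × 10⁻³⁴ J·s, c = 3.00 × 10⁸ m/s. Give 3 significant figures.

Planck volume: V_P = (ℏG/c³)^(3/2) = 4.18 × 10⁻¹⁰⁵ m³.
3.70 × 10⁻¹⁰ / 4.18 × 10⁻¹⁰⁵ = 8.86 × 10⁹⁴

8.86 × 10⁹⁴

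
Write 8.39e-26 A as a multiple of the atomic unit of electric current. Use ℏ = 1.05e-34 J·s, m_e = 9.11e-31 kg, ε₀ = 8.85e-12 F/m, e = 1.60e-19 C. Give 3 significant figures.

atomic unit of electric current: I_au = e E_h/ℏ = m_e e⁵/((4πε₀)²ℏ³) = 6.67e-3 A.
8.39e-26 / 6.67e-3 = 1.26e-23

1.26e-23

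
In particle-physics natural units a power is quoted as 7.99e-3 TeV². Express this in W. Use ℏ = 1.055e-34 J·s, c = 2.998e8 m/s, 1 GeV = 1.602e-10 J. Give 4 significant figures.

1.944e18 W

Power is [E]/[T] = [E]²/ℏ.
1 GeV² → 1/ℏ × (1 GeV in J)² = 2.433e14 W.
Convert the energy scale: 7.99e-3 TeV² = 7.99e3 GeV².
Result: 7.99e3 × 2.433e14 = 1.944e18 W.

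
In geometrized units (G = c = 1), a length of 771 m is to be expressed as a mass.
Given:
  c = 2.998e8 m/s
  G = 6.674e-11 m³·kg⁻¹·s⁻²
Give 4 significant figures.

1.038e30 kg

Length → mass via c²/G.
771 m × (c²/G) = 1.038e30 kg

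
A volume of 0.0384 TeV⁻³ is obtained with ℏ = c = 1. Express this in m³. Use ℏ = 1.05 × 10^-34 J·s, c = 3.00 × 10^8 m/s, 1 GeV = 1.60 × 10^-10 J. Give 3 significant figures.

2.93 × 10^-58 m³

Volume is [L]³ = [E]⁻³·(ℏc)³.
1 GeV⁻³ → (ℏc)³ × (1 GeV in J)⁻³ = 7.63 × 10^-48 m³.
Convert the energy scale: 0.0384 TeV⁻³ = 3.84 × 10^-11 GeV⁻³.
Result: 3.84 × 10^-11 × 7.63 × 10^-48 = 2.93 × 10^-58 m³.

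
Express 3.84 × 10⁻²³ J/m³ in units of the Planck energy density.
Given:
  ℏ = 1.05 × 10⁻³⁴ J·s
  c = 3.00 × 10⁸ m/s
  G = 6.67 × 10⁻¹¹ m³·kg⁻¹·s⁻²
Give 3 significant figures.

8.20 × 10⁻¹³⁷

Planck energy density: u_P = c⁷/(ℏG²) = 4.68 × 10¹¹³ J/m³.
3.84 × 10⁻²³ / 4.68 × 10¹¹³ = 8.20 × 10⁻¹³⁷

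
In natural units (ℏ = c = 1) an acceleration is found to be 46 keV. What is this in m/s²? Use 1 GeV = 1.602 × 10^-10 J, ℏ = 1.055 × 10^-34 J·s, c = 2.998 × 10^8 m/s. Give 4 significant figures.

Acceleration is [L]/[T]² = c·[E]/ℏ.
1 GeV → c/ℏ × (1 GeV in J) = 4.552 × 10^32 m/s².
Convert the energy scale: 46 keV = 4.60 × 10^-5 GeV.
Result: 4.60 × 10^-5 × 4.552 × 10^32 = 2.094 × 10^28 m/s².

2.094 × 10^28 m/s²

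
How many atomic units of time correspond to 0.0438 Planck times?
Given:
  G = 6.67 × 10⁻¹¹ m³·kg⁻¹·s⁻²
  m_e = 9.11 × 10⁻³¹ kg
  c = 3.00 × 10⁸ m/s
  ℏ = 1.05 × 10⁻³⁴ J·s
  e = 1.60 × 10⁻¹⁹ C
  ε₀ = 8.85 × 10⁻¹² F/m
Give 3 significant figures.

9.81 × 10⁻²⁹

Planck time: t_P = √(ℏG/c⁵) = 5.37 × 10⁻⁴⁴ s
atomic unit of time: τ_au = (4πε₀)²ℏ³/(m_e e⁴) = 2.40 × 10⁻¹⁷ s
0.0438 × 5.37 × 10⁻⁴⁴ / 2.40 × 10⁻¹⁷ = 9.81 × 10⁻²⁹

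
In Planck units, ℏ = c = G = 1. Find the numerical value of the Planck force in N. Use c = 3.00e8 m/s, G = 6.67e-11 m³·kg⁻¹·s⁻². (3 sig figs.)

Dimensional analysis gives F_P = c⁴/G.
  = 8.10e33 / 6.67e-11
  = 1.21e44 N

1.21e44 N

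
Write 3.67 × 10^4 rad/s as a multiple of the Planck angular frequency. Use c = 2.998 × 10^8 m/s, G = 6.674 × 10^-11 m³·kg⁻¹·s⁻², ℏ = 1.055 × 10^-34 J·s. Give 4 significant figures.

Planck angular frequency: ω_P = √(c⁵/(ℏG)) = 1.855 × 10^43 rad/s.
3.67 × 10^4 / 1.855 × 10^43 = 1.979 × 10^-39

1.979 × 10^-39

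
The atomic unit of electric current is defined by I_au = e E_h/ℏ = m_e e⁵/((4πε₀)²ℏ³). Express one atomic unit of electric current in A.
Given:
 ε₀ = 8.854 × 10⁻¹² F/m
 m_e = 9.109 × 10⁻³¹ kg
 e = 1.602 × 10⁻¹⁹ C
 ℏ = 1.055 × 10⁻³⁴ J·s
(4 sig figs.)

6.612 × 10⁻³ A

I_au = e E_h/ℏ = m_e e⁵/((4πε₀)²ℏ³)
E_h = 4.354 × 10⁻¹⁸ J
e·E_h/ℏ = 6.612 × 10⁻³ A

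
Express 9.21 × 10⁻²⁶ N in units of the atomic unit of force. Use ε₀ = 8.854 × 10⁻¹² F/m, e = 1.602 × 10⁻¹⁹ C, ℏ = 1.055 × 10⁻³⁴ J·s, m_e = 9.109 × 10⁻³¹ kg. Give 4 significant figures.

atomic unit of force: F_au = E_h/a₀ = m_e²e⁶/((4πε₀)³ℏ⁴) = 8.220 × 10⁻⁸ N.
9.21 × 10⁻²⁶ / 8.220 × 10⁻⁸ = 1.120 × 10⁻¹⁸

1.120 × 10⁻¹⁸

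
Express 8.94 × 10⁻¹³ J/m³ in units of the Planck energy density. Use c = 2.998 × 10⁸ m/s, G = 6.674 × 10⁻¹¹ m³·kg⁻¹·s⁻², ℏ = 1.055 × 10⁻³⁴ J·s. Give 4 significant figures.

Planck energy density: u_P = c⁷/(ℏG²) = 4.632 × 10¹¹³ J/m³.
8.94 × 10⁻¹³ / 4.632 × 10¹¹³ = 1.930 × 10⁻¹²⁶

1.930 × 10⁻¹²⁶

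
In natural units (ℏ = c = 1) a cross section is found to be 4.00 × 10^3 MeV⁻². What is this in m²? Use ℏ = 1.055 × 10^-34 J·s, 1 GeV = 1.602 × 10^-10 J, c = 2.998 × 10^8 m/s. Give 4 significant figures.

1.559 × 10^-22 m²

Area is [L]² = [E]⁻²·(ℏc)²; restore (ℏc)².
1 GeV⁻² → (ℏc)² × (1 GeV in J)⁻² = 3.898 × 10^-32 m².
Convert the energy scale: 4.00 × 10^3 MeV⁻² = 4.00 × 10^9 GeV⁻².
Result: 4.00 × 10^9 × 3.898 × 10^-32 = 1.559 × 10^-22 m².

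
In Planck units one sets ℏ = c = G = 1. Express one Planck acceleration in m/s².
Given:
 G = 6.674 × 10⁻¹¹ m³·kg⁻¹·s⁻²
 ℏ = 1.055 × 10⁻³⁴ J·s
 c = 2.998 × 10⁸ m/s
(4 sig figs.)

a_P = √(c⁷/(ℏG))
  = √(3.092 × 10¹⁰³)
  = 5.560 × 10⁵¹ m/s²

5.560 × 10⁵¹ m/s²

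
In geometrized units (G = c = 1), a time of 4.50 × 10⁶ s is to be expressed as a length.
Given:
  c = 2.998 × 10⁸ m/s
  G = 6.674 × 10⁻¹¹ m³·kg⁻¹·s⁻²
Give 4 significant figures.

1.349 × 10¹⁵ m

Time → length via c.
4.50 × 10⁶ s × (c) = 1.349 × 10¹⁵ m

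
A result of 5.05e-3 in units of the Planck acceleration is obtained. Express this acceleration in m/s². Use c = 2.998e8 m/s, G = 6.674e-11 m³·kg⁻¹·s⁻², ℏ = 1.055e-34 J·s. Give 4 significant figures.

2.808e49 m/s²

One Planck acceleration: a_P = √(c⁷/(ℏG)) = 5.560e51 m/s².
5.05e-3 × 5.560e51 m/s² = 2.808e49 m/s²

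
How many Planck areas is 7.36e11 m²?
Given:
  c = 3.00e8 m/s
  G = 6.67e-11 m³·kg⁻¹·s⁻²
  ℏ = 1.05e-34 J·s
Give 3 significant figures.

Planck area: A_P = ℏG/c³ = 2.59e-70 m².
7.36e11 / 2.59e-70 = 2.84e81

2.84e81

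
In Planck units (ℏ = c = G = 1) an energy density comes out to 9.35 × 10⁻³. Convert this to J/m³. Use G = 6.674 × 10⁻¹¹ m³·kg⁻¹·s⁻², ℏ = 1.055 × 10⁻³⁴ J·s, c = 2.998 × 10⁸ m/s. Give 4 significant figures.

4.331 × 10¹¹¹ J/m³

One Planck energy density: u_P = c⁷/(ℏG²) = 4.632 × 10¹¹³ J/m³.
9.35 × 10⁻³ × 4.632 × 10¹¹³ J/m³ = 4.331 × 10¹¹¹ J/m³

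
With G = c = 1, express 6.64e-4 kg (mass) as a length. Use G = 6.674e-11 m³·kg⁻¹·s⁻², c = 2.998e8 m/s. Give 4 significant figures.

In G = c = 1 units mass has dimensions of length; the conversion factor is G/c².
6.64e-4 kg × (G/c²) = 4.931e-31 m

4.931e-31 m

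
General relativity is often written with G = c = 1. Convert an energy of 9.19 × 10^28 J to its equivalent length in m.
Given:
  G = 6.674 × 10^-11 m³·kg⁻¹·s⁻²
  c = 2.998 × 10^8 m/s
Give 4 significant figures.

7.592 × 10^-16 m

Energy → length via G/c⁴.
9.19 × 10^28 J × (G/c⁴) = 7.592 × 10^-16 m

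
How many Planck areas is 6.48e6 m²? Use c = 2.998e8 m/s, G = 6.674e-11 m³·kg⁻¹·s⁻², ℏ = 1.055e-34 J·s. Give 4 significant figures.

Planck area: A_P = ℏG/c³ = 2.613e-70 m².
6.48e6 / 2.613e-70 = 2.480e76

2.480e76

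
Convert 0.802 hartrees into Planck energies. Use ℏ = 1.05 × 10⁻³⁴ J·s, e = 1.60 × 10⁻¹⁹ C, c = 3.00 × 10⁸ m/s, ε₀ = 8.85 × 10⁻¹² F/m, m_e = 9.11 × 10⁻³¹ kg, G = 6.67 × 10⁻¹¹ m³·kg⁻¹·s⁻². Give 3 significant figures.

hartree: E_h = m_e e⁴/(4πε₀ℏ)² = 4.38 × 10⁻¹⁸ J
Planck energy: E_P = √(ℏc⁵/G) = 1.96 × 10⁹ J
0.802 × 4.38 × 10⁻¹⁸ / 1.96 × 10⁹ = 1.80 × 10⁻²⁷

1.80 × 10⁻²⁷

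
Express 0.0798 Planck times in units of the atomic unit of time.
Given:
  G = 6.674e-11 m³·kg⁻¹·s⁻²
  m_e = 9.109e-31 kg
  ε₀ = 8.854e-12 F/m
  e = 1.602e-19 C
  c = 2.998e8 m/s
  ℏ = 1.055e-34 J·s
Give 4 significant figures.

Planck time: t_P = √(ℏG/c⁵) = 5.392e-44 s
atomic unit of time: τ_au = (4πε₀)²ℏ³/(m_e e⁴) = 2.423e-17 s
0.0798 × 5.392e-44 / 2.423e-17 = 1.776e-28

1.776e-28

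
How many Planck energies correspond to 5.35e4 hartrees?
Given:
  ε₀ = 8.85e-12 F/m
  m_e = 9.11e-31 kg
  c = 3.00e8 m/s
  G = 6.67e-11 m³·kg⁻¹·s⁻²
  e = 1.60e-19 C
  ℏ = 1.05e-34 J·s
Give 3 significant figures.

hartree: E_h = m_e e⁴/(4πε₀ℏ)² = 4.38e-18 J
Planck energy: E_P = √(ℏc⁵/G) = 1.96e9 J
5.35e4 × 4.38e-18 / 1.96e9 = 1.20e-22

1.20e-22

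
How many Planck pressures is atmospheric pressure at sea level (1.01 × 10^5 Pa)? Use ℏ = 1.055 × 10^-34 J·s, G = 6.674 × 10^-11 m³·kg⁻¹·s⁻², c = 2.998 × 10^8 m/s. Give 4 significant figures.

Planck pressure: p_P = c⁷/(ℏG²) = 4.632 × 10^113 Pa.
1.01 × 10^5 / 4.632 × 10^113 = 2.180 × 10^-109

2.180 × 10^-109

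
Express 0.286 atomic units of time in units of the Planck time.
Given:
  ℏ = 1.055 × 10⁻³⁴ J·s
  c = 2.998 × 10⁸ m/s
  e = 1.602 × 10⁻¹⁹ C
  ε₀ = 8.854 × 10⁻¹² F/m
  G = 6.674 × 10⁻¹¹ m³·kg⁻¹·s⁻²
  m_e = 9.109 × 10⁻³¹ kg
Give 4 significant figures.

atomic unit of time: τ_au = (4πε₀)²ℏ³/(m_e e⁴) = 2.423 × 10⁻¹⁷ s
Planck time: t_P = √(ℏG/c⁵) = 5.392 × 10⁻⁴⁴ s
0.286 × 2.423 × 10⁻¹⁷ / 5.392 × 10⁻⁴⁴ = 1.285 × 10²⁶

1.285 × 10²⁶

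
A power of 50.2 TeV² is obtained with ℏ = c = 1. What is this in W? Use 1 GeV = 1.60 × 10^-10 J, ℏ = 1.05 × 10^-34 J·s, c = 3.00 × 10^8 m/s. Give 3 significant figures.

1.22 × 10^22 W

Power is [E]/[T] = [E]²/ℏ.
1 GeV² → 1/ℏ × (1 GeV in J)² = 2.44 × 10^14 W.
Convert the energy scale: 50.2 TeV² = 5.02 × 10^7 GeV².
Result: 5.02 × 10^7 × 2.44 × 10^14 = 1.22 × 10^22 W.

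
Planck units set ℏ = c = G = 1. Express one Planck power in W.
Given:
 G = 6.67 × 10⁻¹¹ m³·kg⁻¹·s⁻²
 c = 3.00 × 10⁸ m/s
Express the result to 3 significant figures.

3.64 × 10⁵² W

From ℏ = c = G = 1 the power scale is P_P = c⁵/G.
  = 2.43 × 10⁴² / 6.67 × 10⁻¹¹
  = 3.64 × 10⁵² W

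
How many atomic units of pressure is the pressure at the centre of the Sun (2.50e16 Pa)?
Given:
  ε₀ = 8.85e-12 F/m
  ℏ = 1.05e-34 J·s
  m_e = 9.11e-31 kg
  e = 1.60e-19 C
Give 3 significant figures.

atomic unit of pressure: P_au = E_h/a₀³ = m_e⁴e¹⁰/((4πε₀)⁵ℏ⁸) = 3.01e13 Pa.
2.50e16 / 3.01e13 = 830

830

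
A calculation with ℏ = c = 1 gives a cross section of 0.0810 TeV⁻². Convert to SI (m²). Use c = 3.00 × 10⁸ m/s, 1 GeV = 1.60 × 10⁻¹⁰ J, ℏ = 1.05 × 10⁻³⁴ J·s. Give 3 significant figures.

3.14 × 10⁻³⁹ m²

Area is [L]² = [E]⁻²·(ℏc)²; restore (ℏc)².
1 GeV⁻² → (ℏc)² × (1 GeV in J)⁻² = 3.88 × 10⁻³² m².
Convert the energy scale: 0.0810 TeV⁻² = 8.10 × 10⁻⁸ GeV⁻².
Result: 8.10 × 10⁻⁸ × 3.88 × 10⁻³² = 3.14 × 10⁻³⁹ m².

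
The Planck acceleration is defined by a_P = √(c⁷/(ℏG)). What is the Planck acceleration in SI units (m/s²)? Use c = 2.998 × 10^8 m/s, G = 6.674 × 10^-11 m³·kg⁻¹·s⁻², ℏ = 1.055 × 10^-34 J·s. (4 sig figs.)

5.560 × 10^51 m/s²

a_P = √(c⁷/(ℏG))
  = √(3.092 × 10^103)
  = 5.560 × 10^51 m/s²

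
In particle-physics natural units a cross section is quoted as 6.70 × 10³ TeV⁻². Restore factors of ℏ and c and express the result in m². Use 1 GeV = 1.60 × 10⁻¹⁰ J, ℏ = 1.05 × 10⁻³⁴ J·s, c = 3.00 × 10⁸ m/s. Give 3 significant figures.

Area is [L]² = [E]⁻²·(ℏc)²; restore (ℏc)².
1 GeV⁻² → (ℏc)² × (1 GeV in J)⁻² = 3.88 × 10⁻³² m².
Convert the energy scale: 6.70 × 10³ TeV⁻² = 6.70 × 10⁻³ GeV⁻².
Result: 6.70 × 10⁻³ × 3.88 × 10⁻³² = 2.60 × 10⁻³⁴ m².

2.60 × 10⁻³⁴ m²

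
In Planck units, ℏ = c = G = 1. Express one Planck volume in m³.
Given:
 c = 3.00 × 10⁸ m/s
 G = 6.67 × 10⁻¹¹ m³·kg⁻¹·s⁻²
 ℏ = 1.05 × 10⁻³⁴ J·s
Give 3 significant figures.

From ℏ = c = G = 1 the volume scale is V_P = (ℏG/c³)^(3/2).
  = √(1.75 × 10⁻²⁰⁹)
  = 4.18 × 10⁻¹⁰⁵ m³

4.18 × 10⁻¹⁰⁵ m³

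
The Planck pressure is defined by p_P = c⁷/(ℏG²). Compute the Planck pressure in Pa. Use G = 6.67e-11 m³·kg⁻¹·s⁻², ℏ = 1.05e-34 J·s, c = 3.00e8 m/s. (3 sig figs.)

p_P = c⁷/(ℏG²)
  = 2.19e59 / 4.67e-55
  = 4.68e113 Pa

4.68e113 Pa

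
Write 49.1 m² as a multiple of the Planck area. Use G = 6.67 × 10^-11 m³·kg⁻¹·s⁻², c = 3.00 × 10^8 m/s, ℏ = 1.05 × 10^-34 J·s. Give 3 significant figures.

Planck area: A_P = ℏG/c³ = 2.59 × 10^-70 m².
49.1 / 2.59 × 10^-70 = 1.89 × 10^71

1.89 × 10^71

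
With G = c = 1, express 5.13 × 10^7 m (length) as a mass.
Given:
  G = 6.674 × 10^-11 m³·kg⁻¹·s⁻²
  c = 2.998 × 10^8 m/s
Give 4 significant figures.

6.909 × 10^34 kg

Length → mass via c²/G.
5.13 × 10^7 m × (c²/G) = 6.909 × 10^34 kg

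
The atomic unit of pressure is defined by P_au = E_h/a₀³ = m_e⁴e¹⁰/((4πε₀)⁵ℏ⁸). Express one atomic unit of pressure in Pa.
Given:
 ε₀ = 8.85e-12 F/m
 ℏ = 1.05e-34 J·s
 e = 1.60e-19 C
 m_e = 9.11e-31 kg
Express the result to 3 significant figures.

P_au = E_h/a₀³ = m_e⁴e¹⁰/((4πε₀)⁵ℏ⁸)
E_h = 4.38e-18 J
a₀ = 5.26e-11 m
E_h/a₀³ = 3.01e13 Pa

3.01e13 Pa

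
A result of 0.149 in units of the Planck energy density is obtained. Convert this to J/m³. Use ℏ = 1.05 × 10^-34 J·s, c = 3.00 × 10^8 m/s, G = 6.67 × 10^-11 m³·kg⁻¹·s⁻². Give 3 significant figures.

One Planck energy density: u_P = c⁷/(ℏG²) = 4.68 × 10^113 J/m³.
0.149 × 4.68 × 10^113 J/m³ = 6.98 × 10^112 J/m³

6.98 × 10^112 J/m³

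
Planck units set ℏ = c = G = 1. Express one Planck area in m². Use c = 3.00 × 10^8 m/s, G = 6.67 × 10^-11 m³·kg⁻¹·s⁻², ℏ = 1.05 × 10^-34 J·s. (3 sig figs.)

2.59 × 10^-70 m²

From ℏ = c = G = 1 the area scale is A_P = ℏG/c³.
  = 7.00 × 10^-45 / 2.70 × 10^25
  = 2.59 × 10^-70 m²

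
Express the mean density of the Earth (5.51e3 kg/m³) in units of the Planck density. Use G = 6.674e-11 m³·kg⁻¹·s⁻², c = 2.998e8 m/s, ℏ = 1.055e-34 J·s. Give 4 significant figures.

Planck density: ρ_P = c⁵/(ℏG²) = 5.154e96 kg/m³.
5.51e3 / 5.154e96 = 1.069e-93

1.069e-93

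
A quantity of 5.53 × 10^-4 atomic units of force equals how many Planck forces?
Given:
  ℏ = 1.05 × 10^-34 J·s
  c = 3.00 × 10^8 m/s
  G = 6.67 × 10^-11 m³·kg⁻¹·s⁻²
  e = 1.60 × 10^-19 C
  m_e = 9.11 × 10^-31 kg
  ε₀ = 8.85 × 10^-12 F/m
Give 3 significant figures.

3.79 × 10^-55

atomic unit of force: F_au = E_h/a₀ = m_e²e⁶/((4πε₀)³ℏ⁴) = 8.33 × 10^-8 N
Planck force: F_P = c⁴/G = 1.21 × 10^44 N
5.53 × 10^-4 × 8.33 × 10^-8 / 1.21 × 10^44 = 3.79 × 10^-55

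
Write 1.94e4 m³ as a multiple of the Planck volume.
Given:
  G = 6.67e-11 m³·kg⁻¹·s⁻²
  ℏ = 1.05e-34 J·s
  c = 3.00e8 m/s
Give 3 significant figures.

4.64e108

Planck volume: V_P = (ℏG/c³)^(3/2) = 4.18e-105 m³.
1.94e4 / 4.18e-105 = 4.64e108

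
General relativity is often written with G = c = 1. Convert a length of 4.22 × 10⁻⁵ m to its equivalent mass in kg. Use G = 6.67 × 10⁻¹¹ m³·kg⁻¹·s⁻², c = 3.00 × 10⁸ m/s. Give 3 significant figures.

5.69 × 10²² kg

Length → mass via c²/G.
4.22 × 10⁻⁵ m × (c²/G) = 5.69 × 10²² kg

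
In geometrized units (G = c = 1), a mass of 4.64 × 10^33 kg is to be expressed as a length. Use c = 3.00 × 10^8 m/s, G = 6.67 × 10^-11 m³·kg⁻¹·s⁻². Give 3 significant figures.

In G = c = 1 units mass has dimensions of length; the conversion factor is G/c².
4.64 × 10^33 kg × (G/c²) = 3.44 × 10^6 m

3.44 × 10^6 m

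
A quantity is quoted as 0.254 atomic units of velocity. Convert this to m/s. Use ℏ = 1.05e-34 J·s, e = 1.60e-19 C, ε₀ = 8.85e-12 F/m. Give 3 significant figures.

5.57e5 m/s

One atomic unit of velocity: v_au = e²/(4πε₀ℏ) = 2.19e6 m/s.
0.254 × 2.19e6 m/s = 5.57e5 m/s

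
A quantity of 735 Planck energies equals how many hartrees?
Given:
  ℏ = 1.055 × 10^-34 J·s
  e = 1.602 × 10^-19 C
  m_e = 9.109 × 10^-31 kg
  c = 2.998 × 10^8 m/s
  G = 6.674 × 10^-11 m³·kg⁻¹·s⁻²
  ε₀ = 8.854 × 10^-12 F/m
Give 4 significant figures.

Planck energy: E_P = √(ℏc⁵/G) = 1.957 × 10^9 J
hartree: E_h = m_e e⁴/(4πε₀ℏ)² = 4.354 × 10^-18 J
735 × 1.957 × 10^9 / 4.354 × 10^-18 = 3.303 × 10^29

3.303 × 10^29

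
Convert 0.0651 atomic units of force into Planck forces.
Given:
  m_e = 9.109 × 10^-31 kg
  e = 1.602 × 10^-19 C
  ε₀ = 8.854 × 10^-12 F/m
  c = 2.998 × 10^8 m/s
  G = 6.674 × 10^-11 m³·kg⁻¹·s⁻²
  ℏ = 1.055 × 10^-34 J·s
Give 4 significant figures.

4.421 × 10^-53

atomic unit of force: F_au = E_h/a₀ = m_e²e⁶/((4πε₀)³ℏ⁴) = 8.220 × 10^-8 N
Planck force: F_P = c⁴/G = 1.210 × 10^44 N
0.0651 × 8.220 × 10^-8 / 1.210 × 10^44 = 4.421 × 10^-53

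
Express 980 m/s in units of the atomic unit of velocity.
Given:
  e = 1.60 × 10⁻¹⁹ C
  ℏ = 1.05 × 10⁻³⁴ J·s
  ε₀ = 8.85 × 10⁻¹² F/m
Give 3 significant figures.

4.47 × 10⁻⁴

atomic unit of velocity: v_au = e²/(4πε₀ℏ) = 2.19 × 10⁶ m/s.
980 / 2.19 × 10⁶ = 4.47 × 10⁻⁴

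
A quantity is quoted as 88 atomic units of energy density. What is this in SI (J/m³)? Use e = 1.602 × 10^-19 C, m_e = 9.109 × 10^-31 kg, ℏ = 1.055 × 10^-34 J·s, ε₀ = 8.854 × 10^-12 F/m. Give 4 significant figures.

2.578 × 10^15 J/m³

One atomic unit of energy density: u_au = E_h/a₀³ = m_e⁴e¹⁰/((4πε₀)⁵ℏ⁸) = 2.929 × 10^13 J/m³.
88 × 2.929 × 10^13 J/m³ = 2.578 × 10^15 J/m³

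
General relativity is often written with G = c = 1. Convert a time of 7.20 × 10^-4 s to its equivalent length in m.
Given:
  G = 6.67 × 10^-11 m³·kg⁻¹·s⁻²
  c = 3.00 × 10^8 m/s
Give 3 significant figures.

Time → length via c.
7.20 × 10^-4 s × (c) = 2.16 × 10^5 m

2.16 × 10^5 m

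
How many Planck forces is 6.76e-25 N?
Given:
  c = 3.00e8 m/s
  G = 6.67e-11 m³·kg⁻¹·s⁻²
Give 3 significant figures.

5.57e-69

Planck force: F_P = c⁴/G = 1.21e44 N.
6.76e-25 / 1.21e44 = 5.57e-69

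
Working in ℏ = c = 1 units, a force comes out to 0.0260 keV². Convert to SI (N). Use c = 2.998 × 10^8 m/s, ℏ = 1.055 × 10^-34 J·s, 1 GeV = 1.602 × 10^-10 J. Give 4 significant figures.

Force is [E]/[L] = [E]²/(ℏc); restore (ℏc)⁻¹.
1 GeV² → 1/(ℏc) × (1 GeV in J)² = 8.114 × 10^5 N.
Convert the energy scale: 0.0260 keV² = 2.60 × 10^-14 GeV².
Result: 2.60 × 10^-14 × 8.114 × 10^5 = 2.110 × 10^-8 N.

2.110 × 10^-8 N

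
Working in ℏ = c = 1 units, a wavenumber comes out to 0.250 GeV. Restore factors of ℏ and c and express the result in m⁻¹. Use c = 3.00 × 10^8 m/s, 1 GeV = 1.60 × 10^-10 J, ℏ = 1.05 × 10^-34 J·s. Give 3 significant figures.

Inverse length is [E]/(ℏc).
1 GeV → 1/(ℏc) × (1 GeV in J) = 5.08 × 10^15 m⁻¹.
Result: 0.250 × 5.08 × 10^15 = 1.27 × 10^15 m⁻¹.

1.27 × 10^15 m⁻¹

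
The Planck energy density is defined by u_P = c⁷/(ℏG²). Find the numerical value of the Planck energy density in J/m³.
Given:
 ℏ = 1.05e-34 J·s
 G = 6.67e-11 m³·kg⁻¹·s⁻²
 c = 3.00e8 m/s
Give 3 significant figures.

u_P = c⁷/(ℏG²)
  = 2.19e59 / 4.67e-55
  = 4.68e113 J/m³

4.68e113 J/m³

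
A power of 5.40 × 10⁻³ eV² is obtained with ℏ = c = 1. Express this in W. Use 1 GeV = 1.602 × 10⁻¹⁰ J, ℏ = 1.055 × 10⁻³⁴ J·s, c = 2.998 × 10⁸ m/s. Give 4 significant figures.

1.314 × 10⁻⁶ W

Power is [E]/[T] = [E]²/ℏ.
1 GeV² → 1/ℏ × (1 GeV in J)² = 2.433 × 10¹⁴ W.
Convert the energy scale: 5.40 × 10⁻³ eV² = 5.40 × 10⁻²¹ GeV².
Result: 5.40 × 10⁻²¹ × 2.433 × 10¹⁴ = 1.314 × 10⁻⁶ W.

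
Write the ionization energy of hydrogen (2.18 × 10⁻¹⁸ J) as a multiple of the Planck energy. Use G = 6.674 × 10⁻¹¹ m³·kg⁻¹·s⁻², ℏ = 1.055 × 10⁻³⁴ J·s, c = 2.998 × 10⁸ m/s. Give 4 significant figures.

1.114 × 10⁻²⁷

Planck energy: E_P = √(ℏc⁵/G) = 1.957 × 10⁹ J.
2.18 × 10⁻¹⁸ / 1.957 × 10⁹ = 1.114 × 10⁻²⁷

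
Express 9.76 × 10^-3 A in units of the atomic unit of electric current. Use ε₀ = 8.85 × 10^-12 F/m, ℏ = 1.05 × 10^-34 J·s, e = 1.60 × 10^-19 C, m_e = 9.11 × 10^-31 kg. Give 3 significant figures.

1.46

atomic unit of electric current: I_au = e E_h/ℏ = m_e e⁵/((4πε₀)²ℏ³) = 6.67 × 10^-3 A.
9.76 × 10^-3 / 6.67 × 10^-3 = 1.46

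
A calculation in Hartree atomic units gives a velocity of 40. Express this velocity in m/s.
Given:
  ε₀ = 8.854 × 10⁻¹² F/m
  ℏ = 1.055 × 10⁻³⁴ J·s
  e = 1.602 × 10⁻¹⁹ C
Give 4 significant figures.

One atomic unit of velocity: v_au = e²/(4πε₀ℏ) = 2.186 × 10⁶ m/s.
40 × 2.186 × 10⁶ m/s = 8.745 × 10⁷ m/s

8.745 × 10⁷ m/s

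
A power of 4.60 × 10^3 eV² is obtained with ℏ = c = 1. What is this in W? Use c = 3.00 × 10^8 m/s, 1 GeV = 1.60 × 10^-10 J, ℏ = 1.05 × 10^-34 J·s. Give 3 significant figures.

1.12 W

Power is [E]/[T] = [E]²/ℏ.
1 GeV² → 1/ℏ × (1 GeV in J)² = 2.44 × 10^14 W.
Convert the energy scale: 4.60 × 10^3 eV² = 4.60 × 10^-15 GeV².
Result: 4.60 × 10^-15 × 2.44 × 10^14 = 1.12 W.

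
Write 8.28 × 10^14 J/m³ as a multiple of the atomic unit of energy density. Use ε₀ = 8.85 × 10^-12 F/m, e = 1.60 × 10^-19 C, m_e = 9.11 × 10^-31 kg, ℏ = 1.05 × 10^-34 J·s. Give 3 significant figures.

atomic unit of energy density: u_au = E_h/a₀³ = m_e⁴e¹⁰/((4πε₀)⁵ℏ⁸) = 3.01 × 10^13 J/m³.
8.28 × 10^14 / 3.01 × 10^13 = 27.5

27.5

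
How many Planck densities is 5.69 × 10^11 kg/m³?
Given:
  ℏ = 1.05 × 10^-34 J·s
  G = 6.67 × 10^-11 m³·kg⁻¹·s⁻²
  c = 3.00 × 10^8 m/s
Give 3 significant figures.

1.09 × 10^-85

Planck density: ρ_P = c⁵/(ℏG²) = 5.20 × 10^96 kg/m³.
5.69 × 10^11 / 5.20 × 10^96 = 1.09 × 10^-85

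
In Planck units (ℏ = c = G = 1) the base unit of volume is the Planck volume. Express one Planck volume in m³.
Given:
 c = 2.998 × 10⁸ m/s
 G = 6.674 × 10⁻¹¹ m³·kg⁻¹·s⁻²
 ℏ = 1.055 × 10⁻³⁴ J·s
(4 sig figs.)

4.224 × 10⁻¹⁰⁵ m³

V_P = (ℏG/c³)^(3/2)
  = √(1.784 × 10⁻²⁰⁹)
  = 4.224 × 10⁻¹⁰⁵ m³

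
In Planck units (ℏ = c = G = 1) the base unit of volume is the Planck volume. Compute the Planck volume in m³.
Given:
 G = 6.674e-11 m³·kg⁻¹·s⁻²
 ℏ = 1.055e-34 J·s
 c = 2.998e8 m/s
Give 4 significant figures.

4.224e-105 m³

V_P = (ℏG/c³)^(3/2)
  = √(1.784e-209)
  = 4.224e-105 m³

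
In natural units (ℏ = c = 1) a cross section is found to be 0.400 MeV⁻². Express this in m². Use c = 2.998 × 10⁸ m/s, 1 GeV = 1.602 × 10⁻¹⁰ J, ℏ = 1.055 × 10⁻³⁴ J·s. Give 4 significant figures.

1.559 × 10⁻²⁶ m²

Area is [L]² = [E]⁻²·(ℏc)²; restore (ℏc)².
1 GeV⁻² → (ℏc)² × (1 GeV in J)⁻² = 3.898 × 10⁻³² m².
Convert the energy scale: 0.400 MeV⁻² = 4.00 × 10⁵ GeV⁻².
Result: 4.00 × 10⁵ × 3.898 × 10⁻³² = 1.559 × 10⁻²⁶ m².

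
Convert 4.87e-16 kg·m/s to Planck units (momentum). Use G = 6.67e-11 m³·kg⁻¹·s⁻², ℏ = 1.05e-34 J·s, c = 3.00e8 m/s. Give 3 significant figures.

7.47e-17

Planck momentum: p_P = √(ℏc³/G) = 6.52 kg·m/s.
4.87e-16 / 6.52 = 7.47e-17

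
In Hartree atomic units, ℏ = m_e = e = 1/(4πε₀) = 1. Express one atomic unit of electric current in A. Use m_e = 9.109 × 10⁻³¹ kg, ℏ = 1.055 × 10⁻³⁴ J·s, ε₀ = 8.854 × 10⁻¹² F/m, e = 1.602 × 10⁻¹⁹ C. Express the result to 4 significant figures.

6.612 × 10⁻³ A

Dimensional analysis gives I_au = e E_h/ℏ = m_e e⁵/((4πε₀)²ℏ³).
E_h = 4.354 × 10⁻¹⁸ J
e·E_h/ℏ = 6.612 × 10⁻³ A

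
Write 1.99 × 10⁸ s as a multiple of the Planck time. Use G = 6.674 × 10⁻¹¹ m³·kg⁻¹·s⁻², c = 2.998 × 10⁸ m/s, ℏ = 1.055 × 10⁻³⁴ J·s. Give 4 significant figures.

3.691 × 10⁵¹

Planck time: t_P = √(ℏG/c⁵) = 5.392 × 10⁻⁴⁴ s.
1.99 × 10⁸ / 5.392 × 10⁻⁴⁴ = 3.691 × 10⁵¹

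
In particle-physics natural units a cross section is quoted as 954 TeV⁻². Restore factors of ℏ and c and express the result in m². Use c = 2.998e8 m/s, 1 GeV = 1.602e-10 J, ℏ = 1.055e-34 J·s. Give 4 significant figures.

Area is [L]² = [E]⁻²·(ℏc)²; restore (ℏc)².
1 GeV⁻² → (ℏc)² × (1 GeV in J)⁻² = 3.898e-32 m².
Convert the energy scale: 954 TeV⁻² = 9.54e-4 GeV⁻².
Result: 9.54e-4 × 3.898e-32 = 3.719e-35 m².

3.719e-35 m²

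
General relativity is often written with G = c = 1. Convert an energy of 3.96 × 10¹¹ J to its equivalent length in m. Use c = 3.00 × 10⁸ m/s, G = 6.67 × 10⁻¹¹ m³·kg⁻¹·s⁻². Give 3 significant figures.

3.26 × 10⁻³³ m

Energy → length via G/c⁴.
3.96 × 10¹¹ J × (G/c⁴) = 3.26 × 10⁻³³ m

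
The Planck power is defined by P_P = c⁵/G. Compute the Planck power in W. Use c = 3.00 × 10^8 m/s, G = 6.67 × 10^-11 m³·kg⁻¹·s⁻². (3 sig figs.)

3.64 × 10^52 W

P_P = c⁵/G
  = 2.43 × 10^42 / 6.67 × 10^-11
  = 3.64 × 10^52 W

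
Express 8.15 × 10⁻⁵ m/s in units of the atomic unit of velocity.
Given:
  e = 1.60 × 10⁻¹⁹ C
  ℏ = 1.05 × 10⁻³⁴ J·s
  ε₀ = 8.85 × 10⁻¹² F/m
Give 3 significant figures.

3.72 × 10⁻¹¹

atomic unit of velocity: v_au = e²/(4πε₀ℏ) = 2.19 × 10⁶ m/s.
8.15 × 10⁻⁵ / 2.19 × 10⁶ = 3.72 × 10⁻¹¹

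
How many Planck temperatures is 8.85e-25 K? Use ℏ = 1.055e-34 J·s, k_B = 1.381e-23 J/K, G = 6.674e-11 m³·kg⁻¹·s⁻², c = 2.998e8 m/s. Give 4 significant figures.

6.246e-57

Planck temperature: T_P = √(ℏc⁵/G) / k_B = 1.417e32 K.
8.85e-25 / 1.417e32 = 6.246e-57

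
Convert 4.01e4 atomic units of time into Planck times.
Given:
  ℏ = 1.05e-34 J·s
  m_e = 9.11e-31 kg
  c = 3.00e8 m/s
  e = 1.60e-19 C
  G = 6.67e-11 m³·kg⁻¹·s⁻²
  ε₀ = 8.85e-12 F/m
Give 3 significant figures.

1.79e31

atomic unit of time: τ_au = (4πε₀)²ℏ³/(m_e e⁴) = 2.40e-17 s
Planck time: t_P = √(ℏG/c⁵) = 5.37e-44 s
4.01e4 × 2.40e-17 / 5.37e-44 = 1.79e31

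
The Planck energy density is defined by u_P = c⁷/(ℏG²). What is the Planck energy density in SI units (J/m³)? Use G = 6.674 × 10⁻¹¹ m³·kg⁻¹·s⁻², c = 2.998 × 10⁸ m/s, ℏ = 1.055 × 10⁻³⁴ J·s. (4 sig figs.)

u_P = c⁷/(ℏG²)
  = 2.177 × 10⁵⁹ / 4.699 × 10⁻⁵⁵
  = 4.632 × 10¹¹³ J/m³

4.632 × 10¹¹³ J/m³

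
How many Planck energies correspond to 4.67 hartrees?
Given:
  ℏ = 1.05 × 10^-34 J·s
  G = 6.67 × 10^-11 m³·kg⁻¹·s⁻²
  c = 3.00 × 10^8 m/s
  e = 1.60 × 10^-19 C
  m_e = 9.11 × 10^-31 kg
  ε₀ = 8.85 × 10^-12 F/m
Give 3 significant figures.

1.05 × 10^-26

hartree: E_h = m_e e⁴/(4πε₀ℏ)² = 4.38 × 10^-18 J
Planck energy: E_P = √(ℏc⁵/G) = 1.96 × 10^9 J
4.67 × 4.38 × 10^-18 / 1.96 × 10^9 = 1.05 × 10^-26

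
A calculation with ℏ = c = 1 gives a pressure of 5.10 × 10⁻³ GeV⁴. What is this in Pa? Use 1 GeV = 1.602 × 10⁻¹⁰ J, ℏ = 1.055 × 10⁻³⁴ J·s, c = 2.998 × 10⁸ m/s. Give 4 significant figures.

Pressure is [E]/[L]³ = [E]⁴/(ℏc)³.
1 GeV⁴ → 1/(ℏc)³ × (1 GeV in J)⁴ = 2.082 × 10³⁷ Pa.
Result: 5.10 × 10⁻³ × 2.082 × 10³⁷ = 1.062 × 10³⁵ Pa.

1.062 × 10³⁵ Pa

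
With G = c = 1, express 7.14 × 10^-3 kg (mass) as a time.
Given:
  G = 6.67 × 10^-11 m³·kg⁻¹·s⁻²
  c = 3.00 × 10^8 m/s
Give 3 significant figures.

Mass → time via G/c³.
7.14 × 10^-3 kg × (G/c³) = 1.76 × 10^-38 s

1.76 × 10^-38 s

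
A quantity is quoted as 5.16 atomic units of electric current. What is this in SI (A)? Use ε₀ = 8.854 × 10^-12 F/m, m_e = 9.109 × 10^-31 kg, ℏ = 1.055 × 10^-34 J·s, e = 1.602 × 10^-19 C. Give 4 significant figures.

One atomic unit of electric current: I_au = e E_h/ℏ = m_e e⁵/((4πε₀)²ℏ³) = 6.612 × 10^-3 A.
5.16 × 6.612 × 10^-3 A = 0.03412 A

0.03412 A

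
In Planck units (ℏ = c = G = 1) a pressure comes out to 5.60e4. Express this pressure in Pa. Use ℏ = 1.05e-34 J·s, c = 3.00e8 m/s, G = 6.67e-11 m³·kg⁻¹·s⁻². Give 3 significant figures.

2.62e118 Pa

One Planck pressure: p_P = c⁷/(ℏG²) = 4.68e113 Pa.
5.60e4 × 4.68e113 Pa = 2.62e118 Pa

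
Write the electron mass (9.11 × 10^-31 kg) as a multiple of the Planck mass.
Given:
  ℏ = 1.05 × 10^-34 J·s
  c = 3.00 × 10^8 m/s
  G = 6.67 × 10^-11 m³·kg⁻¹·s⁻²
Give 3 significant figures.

4.19 × 10^-23

Planck mass: m_P = √(ℏc/G) = 2.17 × 10^-8 kg.
9.11 × 10^-31 / 2.17 × 10^-8 = 4.19 × 10^-23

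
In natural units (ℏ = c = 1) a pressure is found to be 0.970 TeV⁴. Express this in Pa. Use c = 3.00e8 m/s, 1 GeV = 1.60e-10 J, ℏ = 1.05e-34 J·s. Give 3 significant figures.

Pressure is [E]/[L]³ = [E]⁴/(ℏc)³.
1 GeV⁴ → 1/(ℏc)³ × (1 GeV in J)⁴ = 2.10e37 Pa.
Convert the energy scale: 0.970 TeV⁴ = 9.70e11 GeV⁴.
Result: 9.70e11 × 2.10e37 = 2.03e49 Pa.

2.03e49 Pa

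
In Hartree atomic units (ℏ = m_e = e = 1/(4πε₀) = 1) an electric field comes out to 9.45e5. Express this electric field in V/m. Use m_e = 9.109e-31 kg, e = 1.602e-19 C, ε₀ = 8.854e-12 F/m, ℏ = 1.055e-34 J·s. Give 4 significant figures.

One atomic unit of electric field: E_au = E_h/(e a₀) = m_e²e⁵/((4πε₀)³ℏ⁴) = 5.131e11 V/m.
9.45e5 × 5.131e11 V/m = 4.849e17 V/m

4.849e17 V/m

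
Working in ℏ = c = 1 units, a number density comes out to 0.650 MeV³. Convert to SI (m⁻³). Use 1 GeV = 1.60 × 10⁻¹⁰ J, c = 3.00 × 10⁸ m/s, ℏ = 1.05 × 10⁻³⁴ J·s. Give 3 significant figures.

8.52 × 10³⁷ m⁻³

Number density is [L]⁻³ = [E]³/(ℏc)³.
1 GeV³ → 1/(ℏc)³ × (1 GeV in J)³ = 1.31 × 10⁴⁷ m⁻³.
Convert the energy scale: 0.650 MeV³ = 6.50 × 10⁻¹⁰ GeV³.
Result: 6.50 × 10⁻¹⁰ × 1.31 × 10⁴⁷ = 8.52 × 10³⁷ m⁻³.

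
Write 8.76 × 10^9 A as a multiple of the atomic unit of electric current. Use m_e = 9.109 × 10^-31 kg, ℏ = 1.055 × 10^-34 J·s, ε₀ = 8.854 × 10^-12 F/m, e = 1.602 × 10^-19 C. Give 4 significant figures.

atomic unit of electric current: I_au = e E_h/ℏ = m_e e⁵/((4πε₀)²ℏ³) = 6.612 × 10^-3 A.
8.76 × 10^9 / 6.612 × 10^-3 = 1.325 × 10^12

1.325 × 10^12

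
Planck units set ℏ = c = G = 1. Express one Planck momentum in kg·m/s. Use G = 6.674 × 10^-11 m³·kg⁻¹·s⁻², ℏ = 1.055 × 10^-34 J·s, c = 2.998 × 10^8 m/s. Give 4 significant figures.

6.527 kg·m/s

The unique combination of the constants set to 1 with dimensions of momentum is p_P = √(ℏc³/G).
  = √(42.60)
  = 6.527 kg·m/s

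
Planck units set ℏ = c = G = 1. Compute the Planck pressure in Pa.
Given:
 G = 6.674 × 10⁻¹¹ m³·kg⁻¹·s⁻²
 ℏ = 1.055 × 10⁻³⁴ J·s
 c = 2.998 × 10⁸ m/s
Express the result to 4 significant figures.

4.632 × 10¹¹³ Pa

From ℏ = c = G = 1 the pressure scale is p_P = c⁷/(ℏG²).
  = 2.177 × 10⁵⁹ / 4.699 × 10⁻⁵⁵
  = 4.632 × 10¹¹³ Pa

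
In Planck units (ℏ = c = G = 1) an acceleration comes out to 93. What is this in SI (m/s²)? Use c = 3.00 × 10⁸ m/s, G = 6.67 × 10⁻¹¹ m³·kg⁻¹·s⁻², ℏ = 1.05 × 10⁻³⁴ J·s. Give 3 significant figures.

5.20 × 10⁵³ m/s²

One Planck acceleration: a_P = √(c⁷/(ℏG)) = 5.59 × 10⁵¹ m/s².
93 × 5.59 × 10⁵¹ m/s² = 5.20 × 10⁵³ m/s²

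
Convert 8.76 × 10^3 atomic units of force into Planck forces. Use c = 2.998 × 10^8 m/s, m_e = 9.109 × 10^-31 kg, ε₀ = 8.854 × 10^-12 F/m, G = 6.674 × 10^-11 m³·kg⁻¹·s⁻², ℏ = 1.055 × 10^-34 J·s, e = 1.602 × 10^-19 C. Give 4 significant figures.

5.949 × 10^-48

atomic unit of force: F_au = E_h/a₀ = m_e²e⁶/((4πε₀)³ℏ⁴) = 8.220 × 10^-8 N
Planck force: F_P = c⁴/G = 1.210 × 10^44 N
8.76 × 10^3 × 8.220 × 10^-8 / 1.210 × 10^44 = 5.949 × 10^-48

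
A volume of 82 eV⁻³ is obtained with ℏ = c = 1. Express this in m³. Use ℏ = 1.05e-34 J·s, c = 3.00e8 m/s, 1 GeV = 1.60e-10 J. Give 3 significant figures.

Volume is [L]³ = [E]⁻³·(ℏc)³.
1 GeV⁻³ → (ℏc)³ × (1 GeV in J)⁻³ = 7.63e-48 m³.
Convert the energy scale: 82 eV⁻³ = 8.20e28 GeV⁻³.
Result: 8.20e28 × 7.63e-48 = 6.26e-19 m³.

6.26e-19 m³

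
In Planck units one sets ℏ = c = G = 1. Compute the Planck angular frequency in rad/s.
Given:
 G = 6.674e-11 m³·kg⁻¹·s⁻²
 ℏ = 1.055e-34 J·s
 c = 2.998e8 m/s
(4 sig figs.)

1.855e43 rad/s

ω_P = √(c⁵/(ℏG))
  = √(3.440e86)
  = 1.855e43 rad/s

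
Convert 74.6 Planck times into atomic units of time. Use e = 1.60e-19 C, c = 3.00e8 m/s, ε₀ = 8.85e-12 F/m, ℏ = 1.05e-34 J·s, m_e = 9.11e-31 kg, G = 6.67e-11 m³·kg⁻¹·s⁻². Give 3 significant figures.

1.67e-25

Planck time: t_P = √(ℏG/c⁵) = 5.37e-44 s
atomic unit of time: τ_au = (4πε₀)²ℏ³/(m_e e⁴) = 2.40e-17 s
74.6 × 5.37e-44 / 2.40e-17 = 1.67e-25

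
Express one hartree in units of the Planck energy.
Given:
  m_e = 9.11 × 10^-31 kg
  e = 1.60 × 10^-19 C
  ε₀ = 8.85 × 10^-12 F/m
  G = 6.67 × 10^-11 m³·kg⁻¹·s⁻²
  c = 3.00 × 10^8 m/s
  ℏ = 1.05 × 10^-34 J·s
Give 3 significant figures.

hartree: E_h = m_e e⁴/(4πε₀ℏ)² = 4.38 × 10^-18 J
Planck energy: E_P = √(ℏc⁵/G) = 1.96 × 10^9 J
ratio = 4.38 × 10^-18 / 1.96 × 10^9 = 2.24 × 10^-27

2.24 × 10^-27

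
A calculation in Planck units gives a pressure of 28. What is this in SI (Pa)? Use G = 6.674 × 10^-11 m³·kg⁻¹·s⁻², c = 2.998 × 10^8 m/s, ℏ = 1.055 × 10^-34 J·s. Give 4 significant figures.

One Planck pressure: p_P = c⁷/(ℏG²) = 4.632 × 10^113 Pa.
28 × 4.632 × 10^113 Pa = 1.297 × 10^115 Pa

1.297 × 10^115 Pa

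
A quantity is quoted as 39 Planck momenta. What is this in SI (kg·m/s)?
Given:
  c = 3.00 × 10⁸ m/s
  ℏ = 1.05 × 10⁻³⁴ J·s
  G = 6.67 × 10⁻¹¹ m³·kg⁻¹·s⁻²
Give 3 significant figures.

One Planck momentum: p_P = √(ℏc³/G) = 6.52 kg·m/s.
39 × 6.52 kg·m/s = 254 kg·m/s

254 kg·m/s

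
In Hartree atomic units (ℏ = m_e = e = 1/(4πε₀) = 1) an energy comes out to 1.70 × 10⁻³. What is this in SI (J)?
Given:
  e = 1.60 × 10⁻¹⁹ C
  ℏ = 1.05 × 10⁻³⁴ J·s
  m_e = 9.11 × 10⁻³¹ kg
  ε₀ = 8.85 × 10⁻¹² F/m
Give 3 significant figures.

One hartree: E_h = m_e e⁴/(4πε₀ℏ)² = 4.38 × 10⁻¹⁸ J.
1.70 × 10⁻³ × 4.38 × 10⁻¹⁸ J = 7.44 × 10⁻²¹ J

7.44 × 10⁻²¹ J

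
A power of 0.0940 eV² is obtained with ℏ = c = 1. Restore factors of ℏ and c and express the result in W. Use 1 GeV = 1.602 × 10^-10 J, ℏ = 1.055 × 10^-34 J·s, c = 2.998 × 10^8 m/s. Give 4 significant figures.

Power is [E]/[T] = [E]²/ℏ.
1 GeV² → 1/ℏ × (1 GeV in J)² = 2.433 × 10^14 W.
Convert the energy scale: 0.0940 eV² = 9.40 × 10^-20 GeV².
Result: 9.40 × 10^-20 × 2.433 × 10^14 = 2.287 × 10^-5 W.

2.287 × 10^-5 W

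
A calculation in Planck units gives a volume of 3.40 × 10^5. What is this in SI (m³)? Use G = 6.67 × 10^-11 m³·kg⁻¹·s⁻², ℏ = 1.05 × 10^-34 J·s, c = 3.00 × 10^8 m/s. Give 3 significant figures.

1.42 × 10^-99 m³

One Planck volume: V_P = (ℏG/c³)^(3/2) = 4.18 × 10^-105 m³.
3.40 × 10^5 × 4.18 × 10^-105 m³ = 1.42 × 10^-99 m³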